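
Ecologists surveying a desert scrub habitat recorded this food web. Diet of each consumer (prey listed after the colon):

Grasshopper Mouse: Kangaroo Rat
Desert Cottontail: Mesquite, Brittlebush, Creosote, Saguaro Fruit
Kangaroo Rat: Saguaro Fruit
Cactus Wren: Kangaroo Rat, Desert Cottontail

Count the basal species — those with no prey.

Basal species (no prey listed): Mesquite, Brittlebush, Creosote, Saguaro Fruit.
Count: 4.

4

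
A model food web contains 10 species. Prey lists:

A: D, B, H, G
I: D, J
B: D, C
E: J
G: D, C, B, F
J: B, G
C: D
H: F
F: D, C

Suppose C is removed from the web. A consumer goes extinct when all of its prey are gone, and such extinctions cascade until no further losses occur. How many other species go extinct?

0

Remove C.
Every predator of it retains at least one other prey: B still has D; F still has D; G still has D, B, F.
No consumer loses all prey, so no secondary extinctions occur.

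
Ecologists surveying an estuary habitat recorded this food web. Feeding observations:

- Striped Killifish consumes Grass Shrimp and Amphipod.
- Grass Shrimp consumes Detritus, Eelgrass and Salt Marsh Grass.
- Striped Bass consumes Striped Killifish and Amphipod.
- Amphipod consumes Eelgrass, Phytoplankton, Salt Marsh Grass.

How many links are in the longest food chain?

3 links

One longest chain: Eelgrass → Grass Shrimp → Striped Killifish → Striped Bass.
It has 4 species and 3 links.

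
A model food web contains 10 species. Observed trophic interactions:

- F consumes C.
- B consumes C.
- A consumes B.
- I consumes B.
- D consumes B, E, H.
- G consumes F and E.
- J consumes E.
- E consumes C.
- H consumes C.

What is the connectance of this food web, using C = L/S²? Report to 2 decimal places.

The web has S = 10 species and L = 12 feeding links.
C = L / S² = 12 / 100 = 0.1200 ≈ 0.12.

C = 0.12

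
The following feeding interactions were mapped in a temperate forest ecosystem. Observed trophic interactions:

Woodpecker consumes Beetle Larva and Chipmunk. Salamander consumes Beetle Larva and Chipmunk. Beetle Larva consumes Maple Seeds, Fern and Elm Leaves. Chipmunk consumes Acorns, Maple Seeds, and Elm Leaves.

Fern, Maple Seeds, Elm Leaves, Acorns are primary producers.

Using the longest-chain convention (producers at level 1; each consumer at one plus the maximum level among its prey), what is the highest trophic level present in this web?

Producers (level 1): Fern, Maple Seeds, Elm Leaves, Acorns.
Maple Seeds → Chipmunk → Salamander gives Salamander level 3.
No species has a prey at level 3, so no species reaches level 4.

3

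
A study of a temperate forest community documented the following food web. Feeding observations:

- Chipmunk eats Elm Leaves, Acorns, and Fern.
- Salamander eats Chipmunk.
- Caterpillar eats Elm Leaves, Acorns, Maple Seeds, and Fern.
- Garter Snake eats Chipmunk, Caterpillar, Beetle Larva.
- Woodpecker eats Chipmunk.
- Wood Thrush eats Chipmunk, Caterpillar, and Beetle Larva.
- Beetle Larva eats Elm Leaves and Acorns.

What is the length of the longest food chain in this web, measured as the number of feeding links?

2 links

One longest chain: Elm Leaves → Beetle Larva → Wood Thrush.
It has 3 species and 2 links.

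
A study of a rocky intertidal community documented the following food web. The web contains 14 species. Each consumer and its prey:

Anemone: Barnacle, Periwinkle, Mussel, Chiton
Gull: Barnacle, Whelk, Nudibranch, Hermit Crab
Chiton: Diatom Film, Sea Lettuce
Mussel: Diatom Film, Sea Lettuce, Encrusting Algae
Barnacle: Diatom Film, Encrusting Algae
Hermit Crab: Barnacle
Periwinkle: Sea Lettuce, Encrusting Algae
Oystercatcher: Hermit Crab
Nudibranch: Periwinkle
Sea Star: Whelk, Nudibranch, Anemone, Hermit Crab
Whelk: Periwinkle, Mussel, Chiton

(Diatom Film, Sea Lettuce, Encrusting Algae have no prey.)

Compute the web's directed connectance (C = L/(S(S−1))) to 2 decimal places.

C = 0.15

The web has S = 14 species and L = 27 feeding links.
C = L / (S(S−1)) = 27 / 182 = 0.1484 ≈ 0.15.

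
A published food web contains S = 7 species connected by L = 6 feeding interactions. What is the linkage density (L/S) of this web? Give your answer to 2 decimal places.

L/S = 0.86

There are L = 6 links among S = 7 species.
L/S = 6/7 = 0.8571 ≈ 0.86.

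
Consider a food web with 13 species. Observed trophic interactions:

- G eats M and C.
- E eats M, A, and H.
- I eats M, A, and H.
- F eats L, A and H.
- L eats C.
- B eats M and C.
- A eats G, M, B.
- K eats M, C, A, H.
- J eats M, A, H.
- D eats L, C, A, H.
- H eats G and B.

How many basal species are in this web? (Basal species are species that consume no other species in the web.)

2

Basal species (no prey listed): M, C.
Count: 2.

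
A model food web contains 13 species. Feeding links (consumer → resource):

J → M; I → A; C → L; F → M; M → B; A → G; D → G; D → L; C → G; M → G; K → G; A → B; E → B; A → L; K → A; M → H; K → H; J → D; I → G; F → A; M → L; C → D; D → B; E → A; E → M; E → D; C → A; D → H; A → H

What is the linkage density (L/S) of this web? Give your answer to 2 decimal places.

L/S = 2.23

There are L = 29 links among S = 13 species.
L/S = 29/13 = 2.2308 ≈ 2.23.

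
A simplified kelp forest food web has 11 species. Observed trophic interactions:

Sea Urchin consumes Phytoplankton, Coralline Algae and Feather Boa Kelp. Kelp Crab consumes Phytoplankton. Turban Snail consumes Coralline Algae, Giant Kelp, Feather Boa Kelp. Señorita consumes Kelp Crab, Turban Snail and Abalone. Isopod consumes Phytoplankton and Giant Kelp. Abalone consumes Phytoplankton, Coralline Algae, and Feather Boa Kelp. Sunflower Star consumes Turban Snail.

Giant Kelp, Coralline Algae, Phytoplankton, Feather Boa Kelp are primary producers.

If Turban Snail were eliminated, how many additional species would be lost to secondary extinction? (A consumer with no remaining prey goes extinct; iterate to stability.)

Remove Turban Snail.
Round 1: Sunflower Star (all prey gone) → extinct.
No further losses. Total secondary extinctions: 1.

1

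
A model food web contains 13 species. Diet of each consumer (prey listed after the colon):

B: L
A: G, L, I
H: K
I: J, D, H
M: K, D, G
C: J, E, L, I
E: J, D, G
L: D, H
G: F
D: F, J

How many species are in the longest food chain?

4 species

One longest chain: F → D → L → C.
It has 4 species and 3 links.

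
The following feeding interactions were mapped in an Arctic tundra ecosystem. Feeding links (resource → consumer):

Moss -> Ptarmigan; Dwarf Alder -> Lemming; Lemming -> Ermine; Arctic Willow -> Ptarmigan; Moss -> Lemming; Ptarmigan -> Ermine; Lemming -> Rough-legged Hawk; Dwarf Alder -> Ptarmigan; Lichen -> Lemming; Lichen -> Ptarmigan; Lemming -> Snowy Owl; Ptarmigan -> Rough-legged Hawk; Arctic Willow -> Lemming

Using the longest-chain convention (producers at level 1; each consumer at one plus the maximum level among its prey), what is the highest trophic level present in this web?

3

Producers (level 1): Dwarf Alder, Moss, Arctic Willow, Lichen.
Dwarf Alder → Lemming → Snowy Owl gives Snowy Owl level 3.
No species has a prey at level 3, so no species reaches level 4.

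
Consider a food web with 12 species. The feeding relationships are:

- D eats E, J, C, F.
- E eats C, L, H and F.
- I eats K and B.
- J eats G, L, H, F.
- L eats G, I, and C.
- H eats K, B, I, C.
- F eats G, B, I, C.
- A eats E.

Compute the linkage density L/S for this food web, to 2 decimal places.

L/S = 2.17

There are L = 26 links among S = 12 species.
L/S = 26/12 = 2.1667 ≈ 2.17.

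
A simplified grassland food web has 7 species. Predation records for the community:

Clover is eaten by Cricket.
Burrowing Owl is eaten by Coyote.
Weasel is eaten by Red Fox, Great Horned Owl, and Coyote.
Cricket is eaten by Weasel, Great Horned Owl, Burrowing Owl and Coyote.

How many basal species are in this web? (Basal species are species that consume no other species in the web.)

Basal species (no prey listed): Clover.
Count: 1.

1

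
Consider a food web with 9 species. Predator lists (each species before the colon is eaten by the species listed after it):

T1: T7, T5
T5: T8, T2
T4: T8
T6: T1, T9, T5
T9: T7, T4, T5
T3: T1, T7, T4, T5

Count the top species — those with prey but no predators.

3

Top species (has prey, but nothing eats it): T7, T8, T2.
Count: 3.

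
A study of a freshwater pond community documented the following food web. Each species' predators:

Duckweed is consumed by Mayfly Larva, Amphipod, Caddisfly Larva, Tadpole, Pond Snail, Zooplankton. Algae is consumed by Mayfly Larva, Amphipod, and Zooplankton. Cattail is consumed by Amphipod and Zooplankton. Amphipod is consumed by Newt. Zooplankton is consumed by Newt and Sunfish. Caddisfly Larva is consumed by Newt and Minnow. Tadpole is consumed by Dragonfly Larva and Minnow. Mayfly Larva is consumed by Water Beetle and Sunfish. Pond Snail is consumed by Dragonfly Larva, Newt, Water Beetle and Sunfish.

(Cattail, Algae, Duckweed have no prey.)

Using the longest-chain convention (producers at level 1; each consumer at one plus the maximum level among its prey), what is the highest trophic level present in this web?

Producers (level 1): Cattail, Algae, Duckweed.
Duckweed → Caddisfly Larva → Minnow gives Minnow level 3.
No species has a prey at level 3, so no species reaches level 4.

3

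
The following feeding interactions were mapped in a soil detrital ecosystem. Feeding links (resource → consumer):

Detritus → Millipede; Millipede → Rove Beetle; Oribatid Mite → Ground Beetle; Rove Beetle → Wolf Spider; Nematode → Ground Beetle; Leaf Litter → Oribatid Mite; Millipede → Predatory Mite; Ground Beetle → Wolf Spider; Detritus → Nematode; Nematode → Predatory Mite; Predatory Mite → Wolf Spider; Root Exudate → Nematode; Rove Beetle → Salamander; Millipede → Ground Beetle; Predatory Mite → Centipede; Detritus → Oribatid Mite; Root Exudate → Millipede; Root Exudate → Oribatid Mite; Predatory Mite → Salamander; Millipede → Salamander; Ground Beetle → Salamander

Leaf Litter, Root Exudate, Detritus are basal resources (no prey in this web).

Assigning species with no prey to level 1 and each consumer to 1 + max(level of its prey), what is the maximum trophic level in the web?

4

Basal resources (level 1): Leaf Litter, Root Exudate, Detritus.
Root Exudate → Millipede → Predatory Mite → Centipede gives Centipede level 4.
No species has a prey at level 4, so no species reaches level 5.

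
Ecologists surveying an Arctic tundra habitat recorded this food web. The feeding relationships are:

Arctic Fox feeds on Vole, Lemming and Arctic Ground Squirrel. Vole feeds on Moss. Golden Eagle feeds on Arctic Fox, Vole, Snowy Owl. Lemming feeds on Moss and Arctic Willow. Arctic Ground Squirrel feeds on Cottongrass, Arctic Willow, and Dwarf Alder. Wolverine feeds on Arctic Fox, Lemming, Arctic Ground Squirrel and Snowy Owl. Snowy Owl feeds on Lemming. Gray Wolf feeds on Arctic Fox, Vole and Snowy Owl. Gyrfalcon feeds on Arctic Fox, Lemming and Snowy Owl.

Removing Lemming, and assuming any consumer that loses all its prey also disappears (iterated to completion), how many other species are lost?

1

Remove Lemming.
Round 1: Snowy Owl (all prey gone) → extinct.
No further losses. Total secondary extinctions: 1.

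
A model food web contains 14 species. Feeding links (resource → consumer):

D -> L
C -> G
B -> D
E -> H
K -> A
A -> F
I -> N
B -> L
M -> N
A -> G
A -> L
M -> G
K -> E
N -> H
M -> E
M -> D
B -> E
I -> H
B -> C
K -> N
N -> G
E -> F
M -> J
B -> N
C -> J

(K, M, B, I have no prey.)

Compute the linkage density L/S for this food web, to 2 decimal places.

There are L = 25 links among S = 14 species.
L/S = 25/14 = 1.7857 ≈ 1.79.

L/S = 1.79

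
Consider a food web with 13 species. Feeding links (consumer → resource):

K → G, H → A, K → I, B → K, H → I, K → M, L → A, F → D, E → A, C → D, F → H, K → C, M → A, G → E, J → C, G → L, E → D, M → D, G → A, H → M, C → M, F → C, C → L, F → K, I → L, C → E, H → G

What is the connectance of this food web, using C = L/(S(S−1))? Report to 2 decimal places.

C = 0.17

The web has S = 13 species and L = 27 feeding links.
C = L / (S(S−1)) = 27 / 156 = 0.1731 ≈ 0.17.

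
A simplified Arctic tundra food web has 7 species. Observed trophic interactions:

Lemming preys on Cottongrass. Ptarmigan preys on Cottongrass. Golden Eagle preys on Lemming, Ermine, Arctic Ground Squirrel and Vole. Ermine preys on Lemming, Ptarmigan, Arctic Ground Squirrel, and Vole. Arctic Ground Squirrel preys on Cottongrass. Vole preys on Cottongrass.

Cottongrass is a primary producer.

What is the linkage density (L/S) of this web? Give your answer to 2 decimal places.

There are L = 12 links among S = 7 species.
L/S = 12/7 = 1.7143 ≈ 1.71.

L/S = 1.71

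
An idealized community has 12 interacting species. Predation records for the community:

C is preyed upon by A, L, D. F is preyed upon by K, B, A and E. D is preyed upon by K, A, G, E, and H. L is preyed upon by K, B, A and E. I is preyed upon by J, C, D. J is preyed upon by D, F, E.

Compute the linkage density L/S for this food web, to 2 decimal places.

L/S = 1.83

There are L = 22 links among S = 12 species.
L/S = 22/12 = 1.8333 ≈ 1.83.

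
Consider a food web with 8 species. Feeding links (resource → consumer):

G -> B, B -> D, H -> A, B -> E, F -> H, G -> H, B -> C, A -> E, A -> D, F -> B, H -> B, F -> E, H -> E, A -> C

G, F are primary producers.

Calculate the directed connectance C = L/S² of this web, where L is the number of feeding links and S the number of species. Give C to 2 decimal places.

The web has S = 8 species and L = 14 feeding links.
C = L / S² = 14 / 64 = 0.2188 ≈ 0.22.

C = 0.22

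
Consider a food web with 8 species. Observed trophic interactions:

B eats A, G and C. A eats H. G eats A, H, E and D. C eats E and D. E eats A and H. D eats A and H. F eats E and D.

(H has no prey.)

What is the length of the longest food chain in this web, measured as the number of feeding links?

4 links

One longest chain: H → A → E → C → B.
It has 5 species and 4 links.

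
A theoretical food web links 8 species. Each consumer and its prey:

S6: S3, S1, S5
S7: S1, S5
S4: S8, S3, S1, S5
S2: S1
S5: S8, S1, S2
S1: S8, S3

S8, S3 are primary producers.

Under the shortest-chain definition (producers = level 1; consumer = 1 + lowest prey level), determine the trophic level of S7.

Trophic level 3

S8 is a producer → level 1.
S1 eats S8 → level 2.
S7 eats S1 → level 3.
No prey of S7 is below level 2, so 3 is the minimum.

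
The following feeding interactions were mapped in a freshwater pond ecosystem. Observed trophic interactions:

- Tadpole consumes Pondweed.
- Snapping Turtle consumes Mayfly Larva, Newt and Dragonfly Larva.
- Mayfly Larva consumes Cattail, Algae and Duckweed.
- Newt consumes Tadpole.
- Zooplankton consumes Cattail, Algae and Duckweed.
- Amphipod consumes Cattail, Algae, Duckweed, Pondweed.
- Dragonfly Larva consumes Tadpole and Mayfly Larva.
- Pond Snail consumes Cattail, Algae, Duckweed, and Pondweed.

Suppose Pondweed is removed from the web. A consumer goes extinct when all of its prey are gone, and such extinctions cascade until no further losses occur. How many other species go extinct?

2

Remove Pondweed.
Round 1: Tadpole (all prey gone) → extinct.
Round 2: Newt (all prey gone) → extinct.
No further losses. Total secondary extinctions: 2.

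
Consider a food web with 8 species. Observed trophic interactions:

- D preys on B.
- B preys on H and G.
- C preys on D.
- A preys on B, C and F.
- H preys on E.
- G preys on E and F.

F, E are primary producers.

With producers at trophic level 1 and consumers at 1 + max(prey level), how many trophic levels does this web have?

6

Producers (level 1): F, E.
F → G → B → D → C → A gives A level 6.
No species has a prey at level 6, so no species reaches level 7.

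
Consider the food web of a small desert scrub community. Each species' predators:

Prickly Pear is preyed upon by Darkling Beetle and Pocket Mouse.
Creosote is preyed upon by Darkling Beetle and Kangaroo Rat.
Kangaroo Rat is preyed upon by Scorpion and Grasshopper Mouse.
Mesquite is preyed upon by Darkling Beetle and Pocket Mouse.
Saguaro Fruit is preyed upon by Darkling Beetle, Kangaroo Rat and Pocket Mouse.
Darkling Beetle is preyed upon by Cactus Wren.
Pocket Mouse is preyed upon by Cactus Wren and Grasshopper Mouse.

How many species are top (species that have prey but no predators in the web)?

3

Top species (has prey, but nothing eats it): Scorpion, Grasshopper Mouse, Cactus Wren.
Count: 3.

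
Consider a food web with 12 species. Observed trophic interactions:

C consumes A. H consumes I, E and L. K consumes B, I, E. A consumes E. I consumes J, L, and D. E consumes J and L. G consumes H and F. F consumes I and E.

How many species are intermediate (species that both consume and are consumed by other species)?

Intermediate species (has both prey and predators): I, E, F, H, A.
Count: 5.

5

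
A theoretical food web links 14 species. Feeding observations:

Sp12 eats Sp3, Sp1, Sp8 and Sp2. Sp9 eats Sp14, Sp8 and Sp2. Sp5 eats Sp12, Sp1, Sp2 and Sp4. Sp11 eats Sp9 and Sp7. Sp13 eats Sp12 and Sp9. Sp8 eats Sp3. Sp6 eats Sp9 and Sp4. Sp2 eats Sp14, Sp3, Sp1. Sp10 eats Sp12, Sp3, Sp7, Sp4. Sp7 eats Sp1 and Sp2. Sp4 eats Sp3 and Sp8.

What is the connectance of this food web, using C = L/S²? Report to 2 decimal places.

C = 0.15

The web has S = 14 species and L = 29 feeding links.
C = L / S² = 29 / 196 = 0.1480 ≈ 0.15.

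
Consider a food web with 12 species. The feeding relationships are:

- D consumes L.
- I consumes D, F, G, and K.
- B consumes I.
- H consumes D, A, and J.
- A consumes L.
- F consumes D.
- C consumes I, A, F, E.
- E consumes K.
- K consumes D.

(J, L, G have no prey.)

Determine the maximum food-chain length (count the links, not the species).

One longest chain: L → D → K → E → C.
It has 5 species and 4 links.

4 links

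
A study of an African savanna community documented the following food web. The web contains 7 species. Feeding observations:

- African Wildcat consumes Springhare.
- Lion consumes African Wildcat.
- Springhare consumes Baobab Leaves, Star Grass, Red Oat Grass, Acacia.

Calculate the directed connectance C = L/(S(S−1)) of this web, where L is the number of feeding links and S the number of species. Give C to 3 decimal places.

C = 0.143

The web has S = 7 species and L = 6 feeding links.
C = L / (S(S−1)) = 6 / 42 = 0.1429 ≈ 0.143.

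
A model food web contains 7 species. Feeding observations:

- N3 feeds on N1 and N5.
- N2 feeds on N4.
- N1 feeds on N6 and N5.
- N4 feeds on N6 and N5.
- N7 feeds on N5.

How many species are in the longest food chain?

One longest chain: N5 → N1 → N3.
It has 3 species and 2 links.

3 species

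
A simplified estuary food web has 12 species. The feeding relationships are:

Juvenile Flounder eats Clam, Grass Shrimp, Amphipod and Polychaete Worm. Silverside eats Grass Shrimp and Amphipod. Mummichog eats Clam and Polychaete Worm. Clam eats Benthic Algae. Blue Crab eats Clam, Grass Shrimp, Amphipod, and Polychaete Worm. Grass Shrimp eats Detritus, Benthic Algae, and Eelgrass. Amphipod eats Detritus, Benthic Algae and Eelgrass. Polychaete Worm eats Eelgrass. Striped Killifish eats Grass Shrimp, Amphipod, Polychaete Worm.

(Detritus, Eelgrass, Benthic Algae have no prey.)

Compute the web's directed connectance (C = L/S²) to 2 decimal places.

The web has S = 12 species and L = 23 feeding links.
C = L / S² = 23 / 144 = 0.1597 ≈ 0.16.

C = 0.16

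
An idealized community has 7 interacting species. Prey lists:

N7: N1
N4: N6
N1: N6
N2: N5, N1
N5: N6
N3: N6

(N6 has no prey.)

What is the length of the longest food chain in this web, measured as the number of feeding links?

One longest chain: N6 → N1 → N7.
It has 3 species and 2 links.

2 links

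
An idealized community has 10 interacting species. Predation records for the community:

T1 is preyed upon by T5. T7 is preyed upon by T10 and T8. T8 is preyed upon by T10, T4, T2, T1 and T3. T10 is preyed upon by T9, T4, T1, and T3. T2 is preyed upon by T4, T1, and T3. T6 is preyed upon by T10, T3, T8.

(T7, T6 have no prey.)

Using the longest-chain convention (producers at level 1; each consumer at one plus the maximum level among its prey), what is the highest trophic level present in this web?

Producers (level 1): T7, T6.
T7 → T8 → T10 → T1 → T5 gives T5 level 5.
No species has a prey at level 5, so no species reaches level 6.

5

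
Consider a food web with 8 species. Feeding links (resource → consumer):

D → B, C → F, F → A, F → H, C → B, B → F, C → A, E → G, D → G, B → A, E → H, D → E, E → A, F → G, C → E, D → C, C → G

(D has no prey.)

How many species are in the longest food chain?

One longest chain: D → C → B → F → G.
It has 5 species and 4 links.

5 species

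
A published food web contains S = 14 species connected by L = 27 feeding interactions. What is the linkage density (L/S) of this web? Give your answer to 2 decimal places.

There are L = 27 links among S = 14 species.
L/S = 27/14 = 1.9286 ≈ 1.93.

L/S = 1.93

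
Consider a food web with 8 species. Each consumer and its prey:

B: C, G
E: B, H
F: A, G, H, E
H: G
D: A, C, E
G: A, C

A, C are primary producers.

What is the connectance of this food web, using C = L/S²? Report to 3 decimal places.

C = 0.219

The web has S = 8 species and L = 14 feeding links.
C = L / S² = 14 / 64 = 0.2188 ≈ 0.219.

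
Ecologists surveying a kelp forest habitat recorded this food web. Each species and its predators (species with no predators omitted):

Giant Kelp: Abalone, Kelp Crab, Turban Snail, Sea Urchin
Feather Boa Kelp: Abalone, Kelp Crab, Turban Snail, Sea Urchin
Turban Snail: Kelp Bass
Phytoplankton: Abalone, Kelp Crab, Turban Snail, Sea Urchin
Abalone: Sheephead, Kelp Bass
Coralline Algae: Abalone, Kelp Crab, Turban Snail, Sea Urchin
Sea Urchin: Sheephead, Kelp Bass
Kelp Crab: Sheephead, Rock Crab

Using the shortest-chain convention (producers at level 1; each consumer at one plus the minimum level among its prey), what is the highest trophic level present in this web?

Producers (level 1): Giant Kelp, Feather Boa Kelp, Coralline Algae, Phytoplankton.
Following each consumer down to its lowest-level prey: Giant Kelp → Kelp Crab → Rock Crab (levels 1 through 3).
All prey of Rock Crab (Kelp Crab 2) are at level 2 or above, so Rock Crab is at level 1 + 2 = 3.
Every consumer has at least one prey at level 2 or below, so none exceeds level 3.

3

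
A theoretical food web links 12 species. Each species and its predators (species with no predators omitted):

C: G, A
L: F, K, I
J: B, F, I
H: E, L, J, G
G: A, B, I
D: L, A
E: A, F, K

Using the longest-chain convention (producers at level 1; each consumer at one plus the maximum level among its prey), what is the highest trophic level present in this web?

Producers (level 1): C, H, D.
H → E → F gives F level 3.
No species has a prey at level 3, so no species reaches level 4.

3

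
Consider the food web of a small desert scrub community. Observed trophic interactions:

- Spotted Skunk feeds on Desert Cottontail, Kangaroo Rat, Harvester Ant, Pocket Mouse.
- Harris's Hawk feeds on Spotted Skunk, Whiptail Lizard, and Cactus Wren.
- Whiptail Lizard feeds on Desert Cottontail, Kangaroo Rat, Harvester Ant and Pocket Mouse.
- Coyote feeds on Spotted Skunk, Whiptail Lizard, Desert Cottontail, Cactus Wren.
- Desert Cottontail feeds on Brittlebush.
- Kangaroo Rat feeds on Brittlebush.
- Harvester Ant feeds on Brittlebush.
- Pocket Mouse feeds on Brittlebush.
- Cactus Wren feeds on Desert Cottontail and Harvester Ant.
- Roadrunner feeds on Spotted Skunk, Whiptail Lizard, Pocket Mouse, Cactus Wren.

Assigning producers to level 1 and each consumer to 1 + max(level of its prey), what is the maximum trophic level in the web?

Producers (level 1): Brittlebush.
Brittlebush → Pocket Mouse → Whiptail Lizard → Roadrunner gives Roadrunner level 4.
No species has a prey at level 4, so no species reaches level 5.

4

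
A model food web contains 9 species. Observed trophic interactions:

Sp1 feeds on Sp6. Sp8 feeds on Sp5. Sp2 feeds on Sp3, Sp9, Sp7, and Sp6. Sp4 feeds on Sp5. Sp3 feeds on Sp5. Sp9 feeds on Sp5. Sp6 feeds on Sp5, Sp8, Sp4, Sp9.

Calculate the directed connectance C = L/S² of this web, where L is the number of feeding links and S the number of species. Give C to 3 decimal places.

The web has S = 9 species and L = 13 feeding links.
C = L / S² = 13 / 81 = 0.1605 ≈ 0.160.

C = 0.160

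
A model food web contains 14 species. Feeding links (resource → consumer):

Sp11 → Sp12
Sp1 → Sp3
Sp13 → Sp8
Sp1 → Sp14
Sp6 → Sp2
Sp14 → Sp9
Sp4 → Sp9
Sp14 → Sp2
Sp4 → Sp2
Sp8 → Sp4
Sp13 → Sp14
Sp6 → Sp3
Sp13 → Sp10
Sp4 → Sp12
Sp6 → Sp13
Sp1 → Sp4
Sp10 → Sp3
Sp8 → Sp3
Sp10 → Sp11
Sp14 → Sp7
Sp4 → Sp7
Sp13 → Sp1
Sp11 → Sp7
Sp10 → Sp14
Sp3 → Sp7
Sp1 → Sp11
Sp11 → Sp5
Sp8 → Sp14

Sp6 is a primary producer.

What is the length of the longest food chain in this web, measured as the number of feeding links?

One longest chain: Sp6 → Sp13 → Sp10 → Sp11 → Sp12.
It has 5 species and 4 links.

4 links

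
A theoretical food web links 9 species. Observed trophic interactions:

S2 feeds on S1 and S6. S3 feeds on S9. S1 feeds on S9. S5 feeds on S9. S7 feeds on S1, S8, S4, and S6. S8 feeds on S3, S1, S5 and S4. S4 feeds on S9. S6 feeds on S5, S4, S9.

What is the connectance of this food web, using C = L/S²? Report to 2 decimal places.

C = 0.21

The web has S = 9 species and L = 17 feeding links.
C = L / S² = 17 / 81 = 0.2099 ≈ 0.21.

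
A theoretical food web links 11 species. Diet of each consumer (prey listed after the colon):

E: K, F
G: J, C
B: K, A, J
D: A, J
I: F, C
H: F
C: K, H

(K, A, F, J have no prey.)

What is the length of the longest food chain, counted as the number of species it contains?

One longest chain: F → H → C → I.
It has 4 species and 3 links.

4 species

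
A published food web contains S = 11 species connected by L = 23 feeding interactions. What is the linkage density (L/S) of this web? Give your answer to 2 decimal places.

There are L = 23 links among S = 11 species.
L/S = 23/11 = 2.0909 ≈ 2.09.

L/S = 2.09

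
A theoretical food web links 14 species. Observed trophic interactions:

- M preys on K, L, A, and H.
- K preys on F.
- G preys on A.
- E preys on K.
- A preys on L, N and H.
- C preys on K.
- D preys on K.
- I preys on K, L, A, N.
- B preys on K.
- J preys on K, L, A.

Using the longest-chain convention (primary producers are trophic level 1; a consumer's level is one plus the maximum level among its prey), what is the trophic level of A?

N is a producer → level 1.
A eats N (level 1); other prey at levels: L 1, H 1 → level 2.

Trophic level 2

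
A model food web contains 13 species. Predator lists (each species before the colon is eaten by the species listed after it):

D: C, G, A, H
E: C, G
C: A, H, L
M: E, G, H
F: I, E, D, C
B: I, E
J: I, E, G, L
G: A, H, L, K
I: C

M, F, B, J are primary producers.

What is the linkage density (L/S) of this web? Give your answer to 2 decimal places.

L/S = 2.08

There are L = 27 links among S = 13 species.
L/S = 27/13 = 2.0769 ≈ 2.08.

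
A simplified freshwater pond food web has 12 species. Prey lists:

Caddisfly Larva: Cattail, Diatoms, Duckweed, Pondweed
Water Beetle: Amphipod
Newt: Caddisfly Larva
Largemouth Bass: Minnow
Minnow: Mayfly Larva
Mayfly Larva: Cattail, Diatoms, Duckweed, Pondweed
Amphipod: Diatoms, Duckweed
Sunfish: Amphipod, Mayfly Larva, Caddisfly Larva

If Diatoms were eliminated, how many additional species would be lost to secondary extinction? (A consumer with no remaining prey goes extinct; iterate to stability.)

0

Remove Diatoms.
Every predator of it retains at least one other prey: Amphipod still has Duckweed; Mayfly Larva still has Cattail, Duckweed, Pondweed; Caddisfly Larva still has Cattail, Duckweed, Pondweed.
No consumer loses all prey, so no secondary extinctions occur.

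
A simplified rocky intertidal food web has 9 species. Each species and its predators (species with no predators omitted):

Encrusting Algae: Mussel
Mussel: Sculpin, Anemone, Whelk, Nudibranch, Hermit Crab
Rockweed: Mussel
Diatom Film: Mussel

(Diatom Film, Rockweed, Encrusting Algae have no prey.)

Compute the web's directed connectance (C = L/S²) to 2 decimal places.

C = 0.10

The web has S = 9 species and L = 8 feeding links.
C = L / S² = 8 / 81 = 0.0988 ≈ 0.10.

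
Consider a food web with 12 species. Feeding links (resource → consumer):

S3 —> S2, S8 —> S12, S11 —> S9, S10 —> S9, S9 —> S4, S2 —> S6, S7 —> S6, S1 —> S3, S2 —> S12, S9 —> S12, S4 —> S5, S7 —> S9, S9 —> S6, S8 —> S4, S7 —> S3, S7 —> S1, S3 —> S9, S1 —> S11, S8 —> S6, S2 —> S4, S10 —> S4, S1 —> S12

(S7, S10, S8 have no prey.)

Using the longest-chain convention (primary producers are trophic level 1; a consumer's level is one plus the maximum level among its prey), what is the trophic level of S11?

Trophic level 3

S7 is a producer → level 1.
S1 eats S7 → level 2.
S11 eats S1 → level 3.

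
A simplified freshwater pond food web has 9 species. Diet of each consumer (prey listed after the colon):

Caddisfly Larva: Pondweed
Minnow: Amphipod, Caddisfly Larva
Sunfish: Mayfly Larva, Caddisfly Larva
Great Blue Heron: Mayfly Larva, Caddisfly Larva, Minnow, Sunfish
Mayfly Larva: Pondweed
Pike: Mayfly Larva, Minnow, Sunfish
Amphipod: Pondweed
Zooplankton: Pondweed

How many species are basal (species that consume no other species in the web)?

Basal species (no prey listed): Pondweed.
Count: 1.

1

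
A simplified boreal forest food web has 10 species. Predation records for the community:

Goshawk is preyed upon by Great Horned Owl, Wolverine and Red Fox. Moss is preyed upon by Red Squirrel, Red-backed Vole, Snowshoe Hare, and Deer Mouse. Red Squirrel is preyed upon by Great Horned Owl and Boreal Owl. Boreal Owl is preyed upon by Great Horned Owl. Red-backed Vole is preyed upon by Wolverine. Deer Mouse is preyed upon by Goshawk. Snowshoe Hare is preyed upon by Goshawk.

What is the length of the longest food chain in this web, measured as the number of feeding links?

3 links

One longest chain: Moss → Snowshoe Hare → Goshawk → Great Horned Owl.
It has 4 species and 3 links.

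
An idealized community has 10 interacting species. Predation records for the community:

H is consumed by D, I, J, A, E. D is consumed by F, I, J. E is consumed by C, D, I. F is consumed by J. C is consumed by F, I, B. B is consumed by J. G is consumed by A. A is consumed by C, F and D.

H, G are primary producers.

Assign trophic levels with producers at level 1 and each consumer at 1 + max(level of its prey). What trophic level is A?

H is a producer → level 1.
A eats H (level 1); other prey at levels: G 1 → level 2.

Trophic level 2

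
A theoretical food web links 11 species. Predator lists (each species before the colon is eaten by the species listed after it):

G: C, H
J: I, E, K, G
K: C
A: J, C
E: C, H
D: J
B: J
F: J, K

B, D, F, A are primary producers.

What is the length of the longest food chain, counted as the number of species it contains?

4 species

One longest chain: B → J → G → C.
It has 4 species and 3 links.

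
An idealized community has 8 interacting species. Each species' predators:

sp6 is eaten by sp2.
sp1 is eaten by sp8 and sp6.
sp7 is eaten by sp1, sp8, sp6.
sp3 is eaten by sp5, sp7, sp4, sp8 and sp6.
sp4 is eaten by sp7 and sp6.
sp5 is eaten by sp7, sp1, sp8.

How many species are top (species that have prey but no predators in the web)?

2

Top species (has prey, but nothing eats it): sp8, sp2.
Count: 2.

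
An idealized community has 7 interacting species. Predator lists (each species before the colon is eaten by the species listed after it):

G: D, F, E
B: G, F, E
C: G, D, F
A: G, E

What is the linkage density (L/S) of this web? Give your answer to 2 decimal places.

L/S = 1.57

There are L = 11 links among S = 7 species.
L/S = 11/7 = 1.5714 ≈ 1.57.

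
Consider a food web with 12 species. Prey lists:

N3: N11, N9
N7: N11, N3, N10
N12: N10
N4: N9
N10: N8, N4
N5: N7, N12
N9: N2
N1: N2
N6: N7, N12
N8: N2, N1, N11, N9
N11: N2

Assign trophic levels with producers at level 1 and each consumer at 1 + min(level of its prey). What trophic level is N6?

N2 is a producer → level 1.
N11 eats N2 → level 2.
N7 eats N11 → level 3.
N6 eats N7 → level 4.
No prey of N6 is below level 3, so 4 is the minimum.

Trophic level 4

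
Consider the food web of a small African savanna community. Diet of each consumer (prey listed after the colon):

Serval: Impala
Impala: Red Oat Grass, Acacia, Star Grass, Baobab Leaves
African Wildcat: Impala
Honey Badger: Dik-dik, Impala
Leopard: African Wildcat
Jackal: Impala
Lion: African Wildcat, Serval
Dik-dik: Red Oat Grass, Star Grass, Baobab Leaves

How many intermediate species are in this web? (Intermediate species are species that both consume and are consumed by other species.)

Intermediate species (has both prey and predators): Dik-dik, Impala, African Wildcat, Serval.
Count: 4.

4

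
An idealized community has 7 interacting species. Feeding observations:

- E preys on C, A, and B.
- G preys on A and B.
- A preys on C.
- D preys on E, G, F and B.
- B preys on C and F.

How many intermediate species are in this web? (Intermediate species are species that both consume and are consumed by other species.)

4

Intermediate species (has both prey and predators): A, B, G, E.
Count: 4.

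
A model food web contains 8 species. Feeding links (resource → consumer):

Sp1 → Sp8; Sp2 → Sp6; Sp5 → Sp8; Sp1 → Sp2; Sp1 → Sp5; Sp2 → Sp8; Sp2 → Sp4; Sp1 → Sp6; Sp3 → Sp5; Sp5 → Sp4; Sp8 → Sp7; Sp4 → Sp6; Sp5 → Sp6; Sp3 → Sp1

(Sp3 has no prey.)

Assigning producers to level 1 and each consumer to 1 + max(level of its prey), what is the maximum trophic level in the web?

5

Producers (level 1): Sp3.
Sp3 → Sp1 → Sp2 → Sp8 → Sp7 gives Sp7 level 5.
No species has a prey at level 5, so no species reaches level 6.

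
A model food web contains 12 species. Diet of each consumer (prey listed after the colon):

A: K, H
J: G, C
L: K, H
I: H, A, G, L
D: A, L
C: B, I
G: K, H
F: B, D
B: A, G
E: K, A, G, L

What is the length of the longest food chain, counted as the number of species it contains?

5 species

One longest chain: K → A → B → C → J.
It has 5 species and 4 links.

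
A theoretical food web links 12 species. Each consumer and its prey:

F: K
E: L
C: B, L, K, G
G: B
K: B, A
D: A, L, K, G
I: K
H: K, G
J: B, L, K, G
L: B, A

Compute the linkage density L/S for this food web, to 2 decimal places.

L/S = 1.83

There are L = 22 links among S = 12 species.
L/S = 22/12 = 1.8333 ≈ 1.83.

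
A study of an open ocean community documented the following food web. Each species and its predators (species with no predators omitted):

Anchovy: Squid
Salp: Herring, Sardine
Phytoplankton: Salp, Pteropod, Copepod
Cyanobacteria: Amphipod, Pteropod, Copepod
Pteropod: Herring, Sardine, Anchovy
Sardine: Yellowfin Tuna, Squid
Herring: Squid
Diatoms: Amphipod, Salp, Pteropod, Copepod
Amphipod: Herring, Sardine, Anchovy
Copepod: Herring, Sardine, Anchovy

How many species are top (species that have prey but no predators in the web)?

Top species (has prey, but nothing eats it): Yellowfin Tuna, Squid.
Count: 2.

2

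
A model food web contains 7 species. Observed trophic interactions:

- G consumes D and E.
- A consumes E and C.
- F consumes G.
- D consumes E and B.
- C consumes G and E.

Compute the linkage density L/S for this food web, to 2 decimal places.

L/S = 1.29

There are L = 9 links among S = 7 species.
L/S = 9/7 = 1.2857 ≈ 1.29.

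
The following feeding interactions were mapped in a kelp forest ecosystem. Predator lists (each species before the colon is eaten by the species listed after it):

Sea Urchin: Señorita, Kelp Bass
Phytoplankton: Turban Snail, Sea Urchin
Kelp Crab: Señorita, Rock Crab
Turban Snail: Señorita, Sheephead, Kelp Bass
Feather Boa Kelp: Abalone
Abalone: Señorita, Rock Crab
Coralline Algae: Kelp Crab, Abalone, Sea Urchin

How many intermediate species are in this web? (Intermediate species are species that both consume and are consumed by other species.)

4

Intermediate species (has both prey and predators): Turban Snail, Kelp Crab, Abalone, Sea Urchin.
Count: 4.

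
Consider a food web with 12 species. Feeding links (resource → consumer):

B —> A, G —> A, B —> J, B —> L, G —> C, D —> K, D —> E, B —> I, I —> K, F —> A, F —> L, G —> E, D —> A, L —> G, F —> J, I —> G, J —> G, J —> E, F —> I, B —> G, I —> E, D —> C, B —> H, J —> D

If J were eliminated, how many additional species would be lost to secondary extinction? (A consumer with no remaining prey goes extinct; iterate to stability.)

1

Remove J.
Round 1: D (all prey gone) → extinct.
No further losses. Total secondary extinctions: 1.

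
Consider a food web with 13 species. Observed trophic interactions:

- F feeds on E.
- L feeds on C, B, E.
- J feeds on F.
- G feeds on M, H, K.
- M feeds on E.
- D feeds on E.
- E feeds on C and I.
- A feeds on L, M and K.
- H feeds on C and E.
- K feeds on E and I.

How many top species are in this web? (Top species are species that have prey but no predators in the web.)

4

Top species (has prey, but nothing eats it): D, J, A, G.
Count: 4.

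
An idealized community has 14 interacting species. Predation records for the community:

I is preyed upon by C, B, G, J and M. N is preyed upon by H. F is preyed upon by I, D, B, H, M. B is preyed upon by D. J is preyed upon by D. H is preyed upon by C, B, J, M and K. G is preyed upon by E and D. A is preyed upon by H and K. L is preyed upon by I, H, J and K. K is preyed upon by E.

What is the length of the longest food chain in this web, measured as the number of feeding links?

3 links

One longest chain: L → H → B → D.
It has 4 species and 3 links.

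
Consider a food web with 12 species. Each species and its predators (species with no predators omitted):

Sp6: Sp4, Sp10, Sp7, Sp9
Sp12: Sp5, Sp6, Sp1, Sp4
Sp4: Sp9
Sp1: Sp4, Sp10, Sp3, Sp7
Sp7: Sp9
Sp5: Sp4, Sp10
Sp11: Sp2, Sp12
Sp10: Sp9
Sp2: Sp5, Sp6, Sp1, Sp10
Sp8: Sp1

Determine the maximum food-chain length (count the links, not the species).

4 links

One longest chain: Sp11 → Sp2 → Sp5 → Sp10 → Sp9.
It has 5 species and 4 links.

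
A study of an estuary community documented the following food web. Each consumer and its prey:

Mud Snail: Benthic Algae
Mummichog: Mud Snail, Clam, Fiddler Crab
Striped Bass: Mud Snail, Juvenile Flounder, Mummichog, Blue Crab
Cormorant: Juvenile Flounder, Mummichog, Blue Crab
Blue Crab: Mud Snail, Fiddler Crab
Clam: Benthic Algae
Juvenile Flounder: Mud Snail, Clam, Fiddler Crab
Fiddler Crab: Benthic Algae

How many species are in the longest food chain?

One longest chain: Benthic Algae → Mud Snail → Juvenile Flounder → Striped Bass.
It has 4 species and 3 links.

4 species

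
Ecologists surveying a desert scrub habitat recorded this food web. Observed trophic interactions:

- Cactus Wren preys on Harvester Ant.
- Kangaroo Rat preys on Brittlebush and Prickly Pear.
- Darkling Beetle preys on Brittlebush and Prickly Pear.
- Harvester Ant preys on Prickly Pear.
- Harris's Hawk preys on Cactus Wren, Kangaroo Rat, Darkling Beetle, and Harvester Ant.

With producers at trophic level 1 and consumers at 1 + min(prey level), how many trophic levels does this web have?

3

Producers (level 1): Brittlebush, Prickly Pear.
Following each consumer down to its lowest-level prey: Brittlebush → Darkling Beetle → Harris's Hawk (levels 1 through 3).
All prey of Harris's Hawk (Darkling Beetle 2, Harvester Ant 2, Kangaroo Rat 2, Cactus Wren 3) are at level 2 or above, so Harris's Hawk is at level 1 + 2 = 3.
Every consumer has at least one prey at level 2 or below, so none exceeds level 3.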